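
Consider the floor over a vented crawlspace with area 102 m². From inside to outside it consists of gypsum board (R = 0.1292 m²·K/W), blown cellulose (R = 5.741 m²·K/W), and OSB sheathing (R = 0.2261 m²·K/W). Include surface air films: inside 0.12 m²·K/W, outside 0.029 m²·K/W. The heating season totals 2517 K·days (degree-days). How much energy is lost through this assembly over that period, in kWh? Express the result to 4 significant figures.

R_total = 0.12 + 0.1292 + 5.741 + 0.2261 + 0.029 = 6.2453 m²·K/W
E = A × HDD × 24 / R / 1000 = 102 × 2517 × 24 / 6.2453 / 1000 = 986.6 kWh

986.6 kWh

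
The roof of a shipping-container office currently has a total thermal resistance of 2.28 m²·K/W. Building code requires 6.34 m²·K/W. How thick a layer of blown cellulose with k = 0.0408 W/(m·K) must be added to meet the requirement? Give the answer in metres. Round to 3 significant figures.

ΔR = 6.34 − 2.28 = 4.06 m²·K/W
L = ΔR × k = 4.06 × 0.0408 = 0.1656 m

0.166 m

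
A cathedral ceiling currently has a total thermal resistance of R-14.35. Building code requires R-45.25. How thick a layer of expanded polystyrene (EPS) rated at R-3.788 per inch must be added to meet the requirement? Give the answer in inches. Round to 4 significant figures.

8.157 in

ΔR = 45.25 − 14.35 = 30.9 ft²·°F·h/BTU
L = ΔR / (R/in) = 30.9/3.788 = 8.1573 in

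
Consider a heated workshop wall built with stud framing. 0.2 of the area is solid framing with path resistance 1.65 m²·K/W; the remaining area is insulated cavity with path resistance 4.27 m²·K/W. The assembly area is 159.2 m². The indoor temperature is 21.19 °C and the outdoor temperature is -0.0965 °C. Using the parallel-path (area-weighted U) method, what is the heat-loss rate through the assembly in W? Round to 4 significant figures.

1046 W

U_eff = 0.8/4.27 + 0.2/1.65 = 0.18735 + 0.12121 = 0.30857
R_eff = 1/U_eff = 3.2408 m²·K/W
Q = 159.2 × (21.19 − (-0.0965)) / 3.2408 = 1045.7 W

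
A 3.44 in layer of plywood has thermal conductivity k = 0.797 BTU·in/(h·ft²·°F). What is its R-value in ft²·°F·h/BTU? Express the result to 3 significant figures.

4.32 ft²·°F·h/BTU

R = L/k = 3.44/0.797 = 4.316 ft²·°F·h/BTU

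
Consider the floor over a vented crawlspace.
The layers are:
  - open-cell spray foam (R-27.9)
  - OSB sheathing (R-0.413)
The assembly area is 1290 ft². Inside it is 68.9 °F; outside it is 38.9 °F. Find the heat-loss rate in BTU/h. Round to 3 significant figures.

R_total = 27.9 + 0.413 = 28.31 ft²·°F·h/BTU
Q = A·ΔT/R = 1290 × (68.9 − 38.9) / 28.31 = 1367 BTU/h

1370 BTU/h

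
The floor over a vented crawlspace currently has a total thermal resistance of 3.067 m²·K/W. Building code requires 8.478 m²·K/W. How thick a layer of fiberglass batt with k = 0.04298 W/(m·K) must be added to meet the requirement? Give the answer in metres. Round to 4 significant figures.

ΔR = 8.478 − 3.067 = 5.411 m²·K/W
L = ΔR × k = 5.411 × 0.04298 = 0.23256 m

0.2326 m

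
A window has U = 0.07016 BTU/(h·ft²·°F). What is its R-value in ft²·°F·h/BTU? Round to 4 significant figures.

R = 1/U = 1/0.07016 = 14.253

14.25 ft²·°F·h/BTU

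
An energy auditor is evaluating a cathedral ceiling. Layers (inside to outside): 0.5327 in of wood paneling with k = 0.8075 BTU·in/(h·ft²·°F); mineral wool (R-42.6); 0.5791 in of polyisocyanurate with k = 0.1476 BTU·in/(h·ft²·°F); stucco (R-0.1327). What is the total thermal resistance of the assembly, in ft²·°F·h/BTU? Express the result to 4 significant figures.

47.32 ft²·°F·h/BTU

0.5327/0.8075 = 0.65969
0.5791/0.1476 = 3.9234
R_total = 0.65969 + 42.6 + 3.9234 + 0.1327 = 47.316 ft²·°F·h/BTU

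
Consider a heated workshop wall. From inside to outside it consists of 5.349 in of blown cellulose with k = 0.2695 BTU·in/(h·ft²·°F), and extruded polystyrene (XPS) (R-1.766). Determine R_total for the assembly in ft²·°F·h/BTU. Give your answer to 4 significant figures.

21.61 ft²·°F·h/BTU

5.349/0.2695 = 19.848
R_total = 19.848 + 1.766 = 21.614 ft²·°F·h/BTU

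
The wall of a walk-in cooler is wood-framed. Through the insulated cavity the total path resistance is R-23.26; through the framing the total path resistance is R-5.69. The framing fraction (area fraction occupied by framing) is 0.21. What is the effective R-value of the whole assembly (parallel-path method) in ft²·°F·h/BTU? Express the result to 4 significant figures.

14.11 ft²·°F·h/BTU

U_eff = 0.79/23.26 + 0.21/5.69 = 0.033964 + 0.036907 = 0.070871
R_eff = 1/U_eff = 14.11 ft²·°F·h/BTU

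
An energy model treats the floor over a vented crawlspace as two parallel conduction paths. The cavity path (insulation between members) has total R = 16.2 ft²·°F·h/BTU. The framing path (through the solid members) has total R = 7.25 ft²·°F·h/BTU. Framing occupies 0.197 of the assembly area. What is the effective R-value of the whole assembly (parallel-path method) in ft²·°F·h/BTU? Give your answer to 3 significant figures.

13.0 ft²·°F·h/BTU

U_eff = 0.803/16.2 + 0.197/7.25 = 0.04957 + 0.02717 = 0.07674
R_eff = 1/U_eff = 13.03 ft²·°F·h/BTU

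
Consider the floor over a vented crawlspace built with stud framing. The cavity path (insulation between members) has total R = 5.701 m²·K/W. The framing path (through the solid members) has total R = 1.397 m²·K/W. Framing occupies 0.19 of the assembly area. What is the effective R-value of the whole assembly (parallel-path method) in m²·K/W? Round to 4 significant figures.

U_eff = 0.81/5.701 + 0.19/1.397 = 0.14208 + 0.13601 = 0.27809
R_eff = 1/U_eff = 3.596 m²·K/W

3.596 m²·K/W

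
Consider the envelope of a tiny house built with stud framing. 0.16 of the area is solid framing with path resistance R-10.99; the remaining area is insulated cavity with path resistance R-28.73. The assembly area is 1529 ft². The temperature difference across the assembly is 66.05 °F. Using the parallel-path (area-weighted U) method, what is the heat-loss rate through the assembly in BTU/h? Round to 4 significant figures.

U_eff = 0.84/28.73 + 0.16/10.99 = 0.029238 + 0.014559 = 0.043796
R_eff = 1/U_eff = 22.833 ft²·°F·h/BTU
Q = 1529 × 66.05 / 22.833 = 4423 BTU/h

4423 BTU/h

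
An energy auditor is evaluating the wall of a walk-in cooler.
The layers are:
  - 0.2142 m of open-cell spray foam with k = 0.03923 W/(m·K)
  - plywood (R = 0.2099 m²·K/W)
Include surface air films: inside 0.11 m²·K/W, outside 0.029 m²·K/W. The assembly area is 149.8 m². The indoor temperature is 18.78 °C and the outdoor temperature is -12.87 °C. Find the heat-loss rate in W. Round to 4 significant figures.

816.2 W

0.2142/0.03923 = 5.4601
R_total = 0.11 + 5.4601 + 0.2099 + 0.029 = 5.809 m²·K/W
Q = A·ΔT/R = 149.8 × (18.78 − (-12.87)) / 5.809 = 816.18 W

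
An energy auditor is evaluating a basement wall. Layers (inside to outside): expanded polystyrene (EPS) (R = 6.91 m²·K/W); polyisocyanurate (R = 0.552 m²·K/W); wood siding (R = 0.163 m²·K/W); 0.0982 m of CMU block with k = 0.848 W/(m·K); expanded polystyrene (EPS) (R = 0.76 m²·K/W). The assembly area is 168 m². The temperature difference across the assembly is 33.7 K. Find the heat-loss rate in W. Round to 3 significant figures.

0.0982/0.848 = 0.1158
R_total = 6.91 + 0.552 + 0.163 + 0.1158 + 0.76 = 8.501 m²·K/W
Q = A·ΔT/R = 168 × 33.7 / 8.501 = 666 W

666 W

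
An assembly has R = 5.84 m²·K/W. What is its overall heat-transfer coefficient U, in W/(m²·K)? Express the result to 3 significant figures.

U = 1/R = 1/5.84 = 0.1712

0.171 W/(m²·K)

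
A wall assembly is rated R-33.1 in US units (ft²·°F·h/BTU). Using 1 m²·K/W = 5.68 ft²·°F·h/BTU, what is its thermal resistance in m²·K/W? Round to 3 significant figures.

5.83 m²·K/W

R_SI = 33.1/5.68 = 5.827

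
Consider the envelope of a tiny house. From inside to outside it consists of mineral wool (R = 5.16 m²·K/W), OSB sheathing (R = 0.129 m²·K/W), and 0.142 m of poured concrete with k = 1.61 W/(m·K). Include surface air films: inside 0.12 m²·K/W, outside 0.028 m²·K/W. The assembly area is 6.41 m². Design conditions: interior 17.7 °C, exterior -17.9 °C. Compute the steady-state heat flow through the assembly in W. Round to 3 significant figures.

0.142/1.61 = 0.0882
R_total = 0.12 + 5.16 + 0.129 + 0.0882 + 0.028 = 5.525 m²·K/W
Q = A·ΔT/R = 6.41 × (17.7 − (-17.9)) / 5.525 = 41.3 W

41.3 W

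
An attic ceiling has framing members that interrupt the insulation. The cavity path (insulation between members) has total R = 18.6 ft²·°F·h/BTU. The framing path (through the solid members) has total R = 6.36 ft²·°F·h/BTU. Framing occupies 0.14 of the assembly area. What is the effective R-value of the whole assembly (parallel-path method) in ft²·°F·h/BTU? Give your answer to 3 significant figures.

U_eff = 0.86/18.6 + 0.14/6.36 = 0.04624 + 0.02201 = 0.06825
R_eff = 1/U_eff = 14.65 ft²·°F·h/BTU

14.7 ft²·°F·h/BTU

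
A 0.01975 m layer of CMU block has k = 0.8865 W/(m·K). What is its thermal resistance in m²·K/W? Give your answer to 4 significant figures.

0.02228 m²·K/W

R = L/k = 0.01975/0.8865 = 0.022279 m²·K/W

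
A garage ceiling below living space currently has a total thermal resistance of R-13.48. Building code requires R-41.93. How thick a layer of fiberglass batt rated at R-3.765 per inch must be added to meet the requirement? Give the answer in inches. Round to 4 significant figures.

ΔR = 41.93 − 13.48 = 28.45 ft²·°F·h/BTU
L = ΔR / (R/in) = 28.45/3.765 = 7.5564 in

7.556 in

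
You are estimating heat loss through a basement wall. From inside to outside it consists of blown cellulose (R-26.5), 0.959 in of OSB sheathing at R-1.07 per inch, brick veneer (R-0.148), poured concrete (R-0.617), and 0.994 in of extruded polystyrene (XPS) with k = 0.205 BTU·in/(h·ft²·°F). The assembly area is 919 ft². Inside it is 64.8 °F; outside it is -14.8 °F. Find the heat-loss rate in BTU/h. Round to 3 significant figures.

2210 BTU/h

0.959 × 1.07 = 1.026
0.994/0.205 = 4.849
R_total = 26.5 + 1.026 + 0.148 + 0.617 + 4.849 = 33.14 ft²·°F·h/BTU
Q = A·ΔT/R = 919 × (64.8 − (-14.8)) / 33.14 = 2207 BTU/h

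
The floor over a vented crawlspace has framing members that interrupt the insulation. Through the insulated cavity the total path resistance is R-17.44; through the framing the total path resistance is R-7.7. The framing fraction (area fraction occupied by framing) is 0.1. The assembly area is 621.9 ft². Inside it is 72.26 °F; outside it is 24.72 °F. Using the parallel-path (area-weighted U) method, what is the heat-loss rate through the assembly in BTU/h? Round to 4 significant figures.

1910 BTU/h

U_eff = 0.9/17.44 + 0.1/7.7 = 0.051606 + 0.012987 = 0.064593
R_eff = 1/U_eff = 15.482 ft²·°F·h/BTU
Q = 621.9 × (72.26 − 24.72) / 15.482 = 1909.7 BTU/h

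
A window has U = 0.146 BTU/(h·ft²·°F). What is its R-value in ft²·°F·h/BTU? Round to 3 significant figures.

6.85 ft²·°F·h/BTU

R = 1/U = 1/0.146 = 6.849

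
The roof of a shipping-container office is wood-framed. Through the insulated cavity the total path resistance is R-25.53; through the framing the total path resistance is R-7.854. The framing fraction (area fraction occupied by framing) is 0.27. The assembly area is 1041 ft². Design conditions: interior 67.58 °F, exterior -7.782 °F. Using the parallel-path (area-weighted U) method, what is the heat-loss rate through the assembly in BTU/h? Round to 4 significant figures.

U_eff = 0.73/25.53 + 0.27/7.854 = 0.028594 + 0.034377 = 0.062971
R_eff = 1/U_eff = 15.88 ft²·°F·h/BTU
Q = 1041 × (67.58 − (-7.782)) / 15.88 = 4940.2 BTU/h

4940 BTU/h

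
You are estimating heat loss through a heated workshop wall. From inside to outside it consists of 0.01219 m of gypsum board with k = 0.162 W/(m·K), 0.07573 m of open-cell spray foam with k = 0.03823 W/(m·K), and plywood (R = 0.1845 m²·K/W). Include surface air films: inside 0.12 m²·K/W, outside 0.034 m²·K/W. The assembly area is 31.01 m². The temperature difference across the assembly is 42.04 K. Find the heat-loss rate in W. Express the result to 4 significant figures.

544.4 W

0.01219/0.162 = 0.075247
0.07573/0.03823 = 1.9809
R_total = 0.12 + 0.075247 + 1.9809 + 0.1845 + 0.034 = 2.3947 m²·K/W
Q = A·ΔT/R = 31.01 × 42.04 / 2.3947 = 544.4 W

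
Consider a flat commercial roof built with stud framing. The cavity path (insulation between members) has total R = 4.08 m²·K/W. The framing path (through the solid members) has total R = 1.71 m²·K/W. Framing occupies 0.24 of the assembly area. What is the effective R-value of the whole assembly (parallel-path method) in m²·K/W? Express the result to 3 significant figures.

3.06 m²·K/W

U_eff = 0.76/4.08 + 0.24/1.71 = 0.1863 + 0.1404 = 0.3266
R_eff = 1/U_eff = 3.062 m²·K/W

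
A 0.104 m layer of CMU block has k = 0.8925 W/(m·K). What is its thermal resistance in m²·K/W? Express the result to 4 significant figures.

R = L/k = 0.104/0.8925 = 0.11653 m²·K/W

0.1165 m²·K/W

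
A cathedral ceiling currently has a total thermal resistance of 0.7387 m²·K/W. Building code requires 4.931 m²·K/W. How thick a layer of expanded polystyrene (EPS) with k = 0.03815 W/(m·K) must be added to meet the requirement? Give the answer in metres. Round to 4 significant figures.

ΔR = 4.931 − 0.7387 = 4.1923 m²·K/W
L = ΔR × k = 4.1923 × 0.03815 = 0.15994 m

0.1599 m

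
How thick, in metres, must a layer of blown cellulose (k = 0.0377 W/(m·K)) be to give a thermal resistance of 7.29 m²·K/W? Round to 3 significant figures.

L = R·k = 7.29 × 0.0377 = 0.2748 m

0.275 m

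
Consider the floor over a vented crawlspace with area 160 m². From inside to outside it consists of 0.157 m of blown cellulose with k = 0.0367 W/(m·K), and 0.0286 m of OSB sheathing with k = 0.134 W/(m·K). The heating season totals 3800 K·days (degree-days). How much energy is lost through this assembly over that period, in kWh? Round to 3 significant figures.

0.157/0.0367 = 4.278
0.0286/0.134 = 0.2134
R_total = 4.278 + 0.2134 = 4.491 m²·K/W
E = A × HDD × 24 / R / 1000 = 160 × 3800 × 24 / 4.491 / 1000 = 3249 kWh

3250 kWh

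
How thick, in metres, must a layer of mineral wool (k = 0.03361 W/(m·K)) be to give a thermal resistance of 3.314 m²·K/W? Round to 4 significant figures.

L = R·k = 3.314 × 0.03361 = 0.11138 m

0.1114 m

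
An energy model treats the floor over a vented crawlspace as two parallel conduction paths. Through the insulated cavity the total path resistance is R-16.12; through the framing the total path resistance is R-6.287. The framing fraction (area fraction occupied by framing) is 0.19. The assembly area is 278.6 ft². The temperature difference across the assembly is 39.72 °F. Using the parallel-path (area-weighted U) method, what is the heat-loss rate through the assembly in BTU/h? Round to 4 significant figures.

U_eff = 0.81/16.12 + 0.19/6.287 = 0.050248 + 0.030221 = 0.080469
R_eff = 1/U_eff = 12.427 ft²·°F·h/BTU
Q = 278.6 × 39.72 / 12.427 = 890.47 BTU/h

890.5 BTU/h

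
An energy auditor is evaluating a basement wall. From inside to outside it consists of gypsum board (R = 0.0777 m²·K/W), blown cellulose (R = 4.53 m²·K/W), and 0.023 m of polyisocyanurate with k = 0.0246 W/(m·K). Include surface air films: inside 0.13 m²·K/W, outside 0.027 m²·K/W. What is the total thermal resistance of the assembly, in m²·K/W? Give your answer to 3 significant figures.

0.023/0.0246 = 0.935
R_total = 0.13 + 0.0777 + 4.53 + 0.935 + 0.027 = 5.7 m²·K/W

5.70 m²·K/W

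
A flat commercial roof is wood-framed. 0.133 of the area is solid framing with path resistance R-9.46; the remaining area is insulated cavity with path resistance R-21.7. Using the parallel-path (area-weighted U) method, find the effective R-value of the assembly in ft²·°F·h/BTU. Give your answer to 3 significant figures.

U_eff = 0.867/21.7 + 0.133/9.46 = 0.03995 + 0.01406 = 0.05401
R_eff = 1/U_eff = 18.51 ft²·°F·h/BTU

18.5 ft²·°F·h/BTU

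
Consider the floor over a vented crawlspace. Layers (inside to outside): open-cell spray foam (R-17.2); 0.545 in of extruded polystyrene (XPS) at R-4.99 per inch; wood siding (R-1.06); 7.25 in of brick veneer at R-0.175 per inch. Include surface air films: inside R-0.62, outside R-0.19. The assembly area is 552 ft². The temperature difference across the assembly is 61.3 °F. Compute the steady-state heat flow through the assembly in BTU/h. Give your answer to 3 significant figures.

0.545 × 4.99 = 2.72
7.25 × 0.175 = 1.269
R_total = 0.62 + 17.2 + 2.72 + 1.06 + 1.269 + 0.19 = 23.06 ft²·°F·h/BTU
Q = A·ΔT/R = 552 × 61.3 / 23.06 = 1467 BTU/h

1470 BTU/h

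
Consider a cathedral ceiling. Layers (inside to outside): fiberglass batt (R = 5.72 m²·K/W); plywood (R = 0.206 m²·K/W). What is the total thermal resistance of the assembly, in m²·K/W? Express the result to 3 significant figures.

R_total = 5.72 + 0.206 = 5.926 m²·K/W

5.93 m²·K/W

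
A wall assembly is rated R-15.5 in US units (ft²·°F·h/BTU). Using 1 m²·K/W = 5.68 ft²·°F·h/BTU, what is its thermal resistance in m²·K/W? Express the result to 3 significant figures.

2.73 m²·K/W

R_SI = 15.5/5.68 = 2.729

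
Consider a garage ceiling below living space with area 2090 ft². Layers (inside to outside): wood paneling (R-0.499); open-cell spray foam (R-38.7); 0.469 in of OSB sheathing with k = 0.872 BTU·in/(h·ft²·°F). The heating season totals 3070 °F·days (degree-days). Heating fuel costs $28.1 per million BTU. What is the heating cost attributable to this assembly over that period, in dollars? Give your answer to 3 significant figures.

0.469/0.872 = 0.5378
R_total = 0.499 + 38.7 + 0.5378 = 39.74 ft²·°F·h/BTU
E = A × HDD × 24 / R = 2090 × 3070 × 24 / 39.74 = 3875000 BTU
Cost = 3875000/10⁶ × 28.1 = $108.9

109 dollars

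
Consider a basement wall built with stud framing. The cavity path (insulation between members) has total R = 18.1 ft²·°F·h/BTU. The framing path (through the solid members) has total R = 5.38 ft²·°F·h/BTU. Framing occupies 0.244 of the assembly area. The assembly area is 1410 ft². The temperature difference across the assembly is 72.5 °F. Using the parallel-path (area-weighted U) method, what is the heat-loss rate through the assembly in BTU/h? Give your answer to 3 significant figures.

8910 BTU/h

U_eff = 0.756/18.1 + 0.244/5.38 = 0.04177 + 0.04535 = 0.08712
R_eff = 1/U_eff = 11.48 ft²·°F·h/BTU
Q = 1410 × 72.5 / 11.48 = 8906 BTU/h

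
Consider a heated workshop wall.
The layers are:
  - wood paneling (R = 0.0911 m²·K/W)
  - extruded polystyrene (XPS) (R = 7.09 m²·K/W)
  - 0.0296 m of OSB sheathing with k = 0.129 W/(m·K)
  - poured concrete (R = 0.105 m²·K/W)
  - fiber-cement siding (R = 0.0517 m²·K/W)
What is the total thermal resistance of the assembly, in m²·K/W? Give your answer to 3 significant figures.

0.0296/0.129 = 0.2295
R_total = 0.0911 + 7.09 + 0.2295 + 0.105 + 0.0517 = 7.567 m²·K/W

7.57 m²·K/W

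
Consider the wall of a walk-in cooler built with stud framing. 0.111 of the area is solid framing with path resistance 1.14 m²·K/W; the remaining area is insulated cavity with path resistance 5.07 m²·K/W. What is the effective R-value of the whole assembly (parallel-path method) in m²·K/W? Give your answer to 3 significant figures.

U_eff = 0.889/5.07 + 0.111/1.14 = 0.1753 + 0.09737 = 0.2727
R_eff = 1/U_eff = 3.667 m²·K/W

3.67 m²·K/W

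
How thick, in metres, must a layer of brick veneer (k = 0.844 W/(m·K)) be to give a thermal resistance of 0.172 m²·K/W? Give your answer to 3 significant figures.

L = R·k = 0.172 × 0.844 = 0.1452 m

0.145 m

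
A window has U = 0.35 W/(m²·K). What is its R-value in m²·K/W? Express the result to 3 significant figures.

2.86 m²·K/W

R = 1/U = 1/0.35 = 2.857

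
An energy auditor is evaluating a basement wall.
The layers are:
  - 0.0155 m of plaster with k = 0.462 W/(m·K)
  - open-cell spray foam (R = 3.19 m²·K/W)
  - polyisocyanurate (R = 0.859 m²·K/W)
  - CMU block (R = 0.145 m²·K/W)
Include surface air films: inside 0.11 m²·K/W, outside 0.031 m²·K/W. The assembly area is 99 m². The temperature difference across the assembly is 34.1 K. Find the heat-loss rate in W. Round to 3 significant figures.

0.0155/0.462 = 0.03355
R_total = 0.11 + 0.03355 + 3.19 + 0.859 + 0.145 + 0.031 = 4.369 m²·K/W
Q = A·ΔT/R = 99 × 34.1 / 4.369 = 772.8 W

773 W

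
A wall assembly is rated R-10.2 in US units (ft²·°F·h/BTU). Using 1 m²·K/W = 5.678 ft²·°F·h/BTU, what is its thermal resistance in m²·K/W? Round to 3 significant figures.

R_SI = 10.2/5.678 = 1.796

1.80 m²·K/W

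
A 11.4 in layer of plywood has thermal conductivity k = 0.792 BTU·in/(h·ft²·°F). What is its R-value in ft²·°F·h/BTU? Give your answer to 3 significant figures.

R = L/k = 11.4/0.792 = 14.39 ft²·°F·h/BTU

14.4 ft²·°F·h/BTU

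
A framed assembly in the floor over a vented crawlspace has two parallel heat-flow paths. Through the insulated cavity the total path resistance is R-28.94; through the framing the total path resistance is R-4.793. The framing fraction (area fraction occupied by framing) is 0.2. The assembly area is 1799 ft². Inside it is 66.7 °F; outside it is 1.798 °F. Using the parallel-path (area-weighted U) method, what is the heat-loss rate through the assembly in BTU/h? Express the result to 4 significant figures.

8100 BTU/h

U_eff = 0.8/28.94 + 0.2/4.793 = 0.027643 + 0.041728 = 0.069371
R_eff = 1/U_eff = 14.415 ft²·°F·h/BTU
Q = 1799 × (66.7 − 1.798) / 14.415 = 8099.7 BTU/h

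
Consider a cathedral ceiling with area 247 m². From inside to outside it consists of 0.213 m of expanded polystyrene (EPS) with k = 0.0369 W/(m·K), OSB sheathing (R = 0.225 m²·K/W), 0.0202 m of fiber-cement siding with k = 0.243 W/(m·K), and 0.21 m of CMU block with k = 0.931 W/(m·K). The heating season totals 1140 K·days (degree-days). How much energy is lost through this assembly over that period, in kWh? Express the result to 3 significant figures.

0.213/0.0369 = 5.772
0.0202/0.243 = 0.08313
0.21/0.931 = 0.2256
R_total = 5.772 + 0.225 + 0.08313 + 0.2256 = 6.306 m²·K/W
E = A × HDD × 24 / R / 1000 = 247 × 1140 × 24 / 6.306 / 1000 = 1072 kWh

1070 kWh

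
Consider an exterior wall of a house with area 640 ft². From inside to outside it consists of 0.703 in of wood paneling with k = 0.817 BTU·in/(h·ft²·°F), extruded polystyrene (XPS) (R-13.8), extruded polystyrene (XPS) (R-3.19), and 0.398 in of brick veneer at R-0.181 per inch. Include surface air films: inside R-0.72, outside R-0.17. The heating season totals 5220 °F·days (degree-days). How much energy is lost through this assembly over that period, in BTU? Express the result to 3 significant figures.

0.703/0.817 = 0.8605
0.398 × 0.181 = 0.07204
R_total = 0.72 + 0.8605 + 13.8 + 3.19 + 0.07204 + 0.17 = 18.81 ft²·°F·h/BTU
E = A × HDD × 24 / R = 640 × 5220 × 24 / 18.81 = 4262000 BTU

4260000 BTU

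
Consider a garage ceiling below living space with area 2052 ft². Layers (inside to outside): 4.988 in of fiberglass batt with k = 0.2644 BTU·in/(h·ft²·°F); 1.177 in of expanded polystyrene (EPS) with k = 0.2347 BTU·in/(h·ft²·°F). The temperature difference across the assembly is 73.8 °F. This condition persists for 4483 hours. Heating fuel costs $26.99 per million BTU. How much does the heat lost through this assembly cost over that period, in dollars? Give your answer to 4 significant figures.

767.3 dollars

4.988/0.2644 = 18.865
1.177/0.2347 = 5.0149
R_total = 18.865 + 5.0149 = 23.88 ft²·°F·h/BTU
Q = 2052 × 73.8 / 23.88 = 6341.5 BTU/h
E = 6341.5 × 4483 = 28429000 BTU
Cost = 28429000/10⁶ × 26.99 = $767.3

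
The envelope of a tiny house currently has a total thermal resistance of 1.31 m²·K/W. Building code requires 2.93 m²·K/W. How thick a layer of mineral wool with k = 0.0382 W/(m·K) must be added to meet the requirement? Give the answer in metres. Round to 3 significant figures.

0.0619 m

ΔR = 2.93 − 1.31 = 1.62 m²·K/W
L = ΔR × k = 1.62 × 0.0382 = 0.06188 m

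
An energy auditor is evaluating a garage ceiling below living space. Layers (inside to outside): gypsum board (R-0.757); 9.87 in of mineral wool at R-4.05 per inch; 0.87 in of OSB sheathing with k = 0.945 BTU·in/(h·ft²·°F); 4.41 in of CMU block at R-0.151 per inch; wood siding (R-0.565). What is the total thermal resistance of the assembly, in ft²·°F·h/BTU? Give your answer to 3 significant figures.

42.9 ft²·°F·h/BTU

9.87 × 4.05 = 39.97
0.87/0.945 = 0.9206
4.41 × 0.151 = 0.6659
R_total = 0.757 + 39.97 + 0.9206 + 0.6659 + 0.565 = 42.88 ft²·°F·h/BTU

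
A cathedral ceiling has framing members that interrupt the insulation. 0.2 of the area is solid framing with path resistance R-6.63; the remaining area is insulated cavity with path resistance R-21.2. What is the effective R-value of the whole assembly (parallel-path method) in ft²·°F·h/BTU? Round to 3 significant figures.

U_eff = 0.8/21.2 + 0.2/6.63 = 0.03774 + 0.03017 = 0.0679
R_eff = 1/U_eff = 14.73 ft²·°F·h/BTU

14.7 ft²·°F·h/BTU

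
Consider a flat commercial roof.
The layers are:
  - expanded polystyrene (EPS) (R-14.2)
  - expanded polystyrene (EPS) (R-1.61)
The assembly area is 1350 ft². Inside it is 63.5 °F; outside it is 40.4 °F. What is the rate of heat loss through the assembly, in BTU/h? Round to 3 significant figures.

1970 BTU/h

R_total = 14.2 + 1.61 = 15.81 ft²·°F·h/BTU
Q = A·ΔT/R = 1350 × (63.5 − 40.4) / 15.81 = 1972 BTU/h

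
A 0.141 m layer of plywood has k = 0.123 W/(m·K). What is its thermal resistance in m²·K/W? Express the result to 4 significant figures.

1.146 m²·K/W

R = L/k = 0.141/0.123 = 1.1463 m²·K/W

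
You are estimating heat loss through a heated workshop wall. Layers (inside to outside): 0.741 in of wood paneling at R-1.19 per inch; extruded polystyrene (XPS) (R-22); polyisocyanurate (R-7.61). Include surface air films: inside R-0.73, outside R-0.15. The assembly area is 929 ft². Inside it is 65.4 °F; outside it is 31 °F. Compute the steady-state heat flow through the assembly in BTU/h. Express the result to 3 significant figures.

1020 BTU/h

0.741 × 1.19 = 0.8818
R_total = 0.73 + 0.8818 + 22 + 7.61 + 0.15 = 31.37 ft²·°F·h/BTU
Q = A·ΔT/R = 929 × (65.4 − 31) / 31.37 = 1019 BTU/h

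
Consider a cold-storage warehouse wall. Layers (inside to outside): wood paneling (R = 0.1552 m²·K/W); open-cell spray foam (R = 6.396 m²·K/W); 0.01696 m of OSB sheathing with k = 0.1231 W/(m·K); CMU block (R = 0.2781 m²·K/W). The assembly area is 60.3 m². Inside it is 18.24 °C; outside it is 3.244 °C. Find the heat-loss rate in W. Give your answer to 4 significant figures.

0.01696/0.1231 = 0.13777
R_total = 0.1552 + 6.396 + 0.13777 + 0.2781 = 6.9671 m²·K/W
Q = A·ΔT/R = 60.3 × (18.24 − 3.244) / 6.9671 = 129.79 W

129.8 W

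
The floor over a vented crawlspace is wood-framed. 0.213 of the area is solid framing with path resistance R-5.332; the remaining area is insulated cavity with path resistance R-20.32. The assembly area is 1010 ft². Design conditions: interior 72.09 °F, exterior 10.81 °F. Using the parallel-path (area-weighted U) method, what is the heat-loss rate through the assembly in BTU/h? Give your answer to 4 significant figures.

U_eff = 0.787/20.32 + 0.213/5.332 = 0.03873 + 0.039947 = 0.078678
R_eff = 1/U_eff = 12.71 ft²·°F·h/BTU
Q = 1010 × (72.09 − 10.81) / 12.71 = 4869.6 BTU/h

4870 BTU/h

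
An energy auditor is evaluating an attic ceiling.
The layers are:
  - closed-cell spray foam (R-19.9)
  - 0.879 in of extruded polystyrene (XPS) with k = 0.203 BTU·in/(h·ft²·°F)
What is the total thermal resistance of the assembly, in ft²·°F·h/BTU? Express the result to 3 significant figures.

0.879/0.203 = 4.33
R_total = 19.9 + 4.33 = 24.23 ft²·°F·h/BTU

24.2 ft²·°F·h/BTU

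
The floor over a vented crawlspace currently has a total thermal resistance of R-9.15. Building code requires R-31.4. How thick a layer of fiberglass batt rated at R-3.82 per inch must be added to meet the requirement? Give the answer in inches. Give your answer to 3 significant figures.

ΔR = 31.4 − 9.15 = 22.25 ft²·°F·h/BTU
L = ΔR / (R/in) = 22.25/3.82 = 5.825 in

5.82 in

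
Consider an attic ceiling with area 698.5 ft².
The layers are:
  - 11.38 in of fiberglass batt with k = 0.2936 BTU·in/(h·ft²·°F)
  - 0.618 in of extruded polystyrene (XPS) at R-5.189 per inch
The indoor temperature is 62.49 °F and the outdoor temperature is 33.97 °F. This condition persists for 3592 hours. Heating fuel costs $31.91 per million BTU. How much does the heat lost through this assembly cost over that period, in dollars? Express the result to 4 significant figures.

11.38/0.2936 = 38.76
0.618 × 5.189 = 3.2068
R_total = 38.76 + 3.2068 = 41.967 ft²·°F·h/BTU
Q = 698.5 × (62.49 − 33.97) / 41.967 = 474.69 BTU/h
E = 474.69 × 3592 = 1705100 BTU
Cost = 1705100/10⁶ × 31.91 = $54.409

54.41 dollars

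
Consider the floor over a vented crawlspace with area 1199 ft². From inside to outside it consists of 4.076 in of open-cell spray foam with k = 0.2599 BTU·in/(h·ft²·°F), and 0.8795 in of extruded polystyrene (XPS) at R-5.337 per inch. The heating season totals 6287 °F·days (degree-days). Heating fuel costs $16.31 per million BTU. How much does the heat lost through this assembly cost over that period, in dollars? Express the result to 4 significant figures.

4.076/0.2599 = 15.683
0.8795 × 5.337 = 4.6939
R_total = 15.683 + 4.6939 = 20.377 ft²·°F·h/BTU
E = A × HDD × 24 / R = 1199 × 6287 × 24 / 20.377 = 8878400 BTU
Cost = 8878400/10⁶ × 16.31 = $144.81

144.8 dollars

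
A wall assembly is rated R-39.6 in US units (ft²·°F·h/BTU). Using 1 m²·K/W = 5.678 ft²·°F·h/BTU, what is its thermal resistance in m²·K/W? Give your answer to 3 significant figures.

R_SI = 39.6/5.678 = 6.974

6.97 m²·K/W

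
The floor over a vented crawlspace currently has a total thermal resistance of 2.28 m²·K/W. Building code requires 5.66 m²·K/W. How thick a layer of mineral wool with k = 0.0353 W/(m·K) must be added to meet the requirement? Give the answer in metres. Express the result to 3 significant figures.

0.119 m

ΔR = 5.66 − 2.28 = 3.38 m²·K/W
L = ΔR × k = 3.38 × 0.0353 = 0.1193 m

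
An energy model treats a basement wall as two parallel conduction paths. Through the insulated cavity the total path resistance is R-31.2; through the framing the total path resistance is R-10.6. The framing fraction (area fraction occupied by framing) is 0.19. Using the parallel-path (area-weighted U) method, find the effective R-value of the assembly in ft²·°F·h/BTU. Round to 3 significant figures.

22.8 ft²·°F·h/BTU

U_eff = 0.81/31.2 + 0.19/10.6 = 0.02596 + 0.01792 = 0.04389
R_eff = 1/U_eff = 22.79 ft²·°F·h/BTU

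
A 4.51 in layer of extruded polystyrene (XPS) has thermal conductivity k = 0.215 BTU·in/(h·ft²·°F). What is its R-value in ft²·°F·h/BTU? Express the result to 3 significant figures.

R = L/k = 4.51/0.215 = 20.98 ft²·°F·h/BTU

21.0 ft²·°F·h/BTU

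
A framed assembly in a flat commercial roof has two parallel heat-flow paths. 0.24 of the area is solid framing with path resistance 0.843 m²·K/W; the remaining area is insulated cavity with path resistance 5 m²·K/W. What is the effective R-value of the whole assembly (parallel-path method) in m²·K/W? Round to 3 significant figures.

2.29 m²·K/W

U_eff = 0.76/5 + 0.24/0.843 = 0.152 + 0.2847 = 0.4367
R_eff = 1/U_eff = 2.29 m²·K/W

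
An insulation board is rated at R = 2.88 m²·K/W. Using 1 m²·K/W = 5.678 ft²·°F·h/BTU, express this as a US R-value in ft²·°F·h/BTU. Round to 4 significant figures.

R_US = 2.88 × 5.678 = 16.353

16.35 ft²·°F·h/BTU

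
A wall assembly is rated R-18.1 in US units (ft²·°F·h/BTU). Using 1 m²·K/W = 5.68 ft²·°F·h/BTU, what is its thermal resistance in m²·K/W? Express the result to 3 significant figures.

R_SI = 18.1/5.68 = 3.187

3.19 m²·K/W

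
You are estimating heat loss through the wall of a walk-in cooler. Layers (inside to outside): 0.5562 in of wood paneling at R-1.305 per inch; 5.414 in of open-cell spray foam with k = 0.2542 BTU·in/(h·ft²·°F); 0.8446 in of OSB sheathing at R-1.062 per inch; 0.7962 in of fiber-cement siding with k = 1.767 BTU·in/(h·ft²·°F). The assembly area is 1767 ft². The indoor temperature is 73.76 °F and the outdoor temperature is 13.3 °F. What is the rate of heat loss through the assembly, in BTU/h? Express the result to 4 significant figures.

0.5562 × 1.305 = 0.72584
5.414/0.2542 = 21.298
0.8446 × 1.062 = 0.89697
0.7962/1.767 = 0.45059
R_total = 0.72584 + 21.298 + 0.89697 + 0.45059 = 23.372 ft²·°F·h/BTU
Q = A·ΔT/R = 1767 × (73.76 − 13.3) / 23.372 = 4571.1 BTU/h

4571 BTU/h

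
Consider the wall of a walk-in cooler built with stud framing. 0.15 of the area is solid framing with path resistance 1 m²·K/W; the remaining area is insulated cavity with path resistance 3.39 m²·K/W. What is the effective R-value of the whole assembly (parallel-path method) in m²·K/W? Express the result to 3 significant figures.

2.50 m²·K/W

U_eff = 0.85/3.39 + 0.15/1 = 0.2507 + 0.15 = 0.4007
R_eff = 1/U_eff = 2.495 m²·K/W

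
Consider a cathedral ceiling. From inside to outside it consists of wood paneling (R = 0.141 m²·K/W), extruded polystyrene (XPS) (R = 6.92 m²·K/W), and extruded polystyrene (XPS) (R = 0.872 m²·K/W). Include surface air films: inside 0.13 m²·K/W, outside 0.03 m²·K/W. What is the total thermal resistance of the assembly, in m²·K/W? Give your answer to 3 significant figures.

R_total = 0.13 + 0.141 + 6.92 + 0.872 + 0.03 = 8.093 m²·K/W

8.09 m²·K/W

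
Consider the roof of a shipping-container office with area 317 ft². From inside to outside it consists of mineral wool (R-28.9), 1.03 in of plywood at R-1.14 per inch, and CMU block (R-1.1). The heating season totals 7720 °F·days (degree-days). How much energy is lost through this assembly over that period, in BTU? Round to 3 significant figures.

1880000 BTU

1.03 × 1.14 = 1.174
R_total = 28.9 + 1.174 + 1.1 = 31.17 ft²·°F·h/BTU
E = A × HDD × 24 / R = 317 × 7720 × 24 / 31.17 = 1884000 BTU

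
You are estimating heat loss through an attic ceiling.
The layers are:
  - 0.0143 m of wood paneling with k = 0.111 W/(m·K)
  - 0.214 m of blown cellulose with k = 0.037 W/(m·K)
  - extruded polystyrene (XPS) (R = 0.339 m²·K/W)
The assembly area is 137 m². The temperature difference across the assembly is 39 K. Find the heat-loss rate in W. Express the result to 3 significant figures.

0.0143/0.111 = 0.1288
0.214/0.037 = 5.784
R_total = 0.1288 + 5.784 + 0.339 = 6.252 m²·K/W
Q = A·ΔT/R = 137 × 39 / 6.252 = 854.7 W

855 W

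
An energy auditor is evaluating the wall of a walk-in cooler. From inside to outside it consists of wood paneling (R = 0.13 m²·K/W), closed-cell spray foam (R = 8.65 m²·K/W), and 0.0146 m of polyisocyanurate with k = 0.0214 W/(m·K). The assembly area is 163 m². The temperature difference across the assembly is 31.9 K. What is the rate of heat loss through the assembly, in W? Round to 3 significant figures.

550 W

0.0146/0.0214 = 0.6822
R_total = 0.13 + 8.65 + 0.6822 = 9.462 m²·K/W
Q = A·ΔT/R = 163 × 31.9 / 9.462 = 549.5 W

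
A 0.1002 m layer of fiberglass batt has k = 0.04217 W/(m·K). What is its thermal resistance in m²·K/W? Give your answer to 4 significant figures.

2.376 m²·K/W

R = L/k = 0.1002/0.04217 = 2.3761 m²·K/W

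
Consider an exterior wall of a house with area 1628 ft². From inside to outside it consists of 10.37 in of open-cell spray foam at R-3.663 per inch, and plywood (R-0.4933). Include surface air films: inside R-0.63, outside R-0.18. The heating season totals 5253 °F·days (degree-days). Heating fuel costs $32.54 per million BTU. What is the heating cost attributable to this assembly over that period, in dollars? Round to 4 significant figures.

170.0 dollars

10.37 × 3.663 = 37.985
R_total = 0.63 + 37.985 + 0.4933 + 0.18 = 39.289 ft²·°F·h/BTU
E = A × HDD × 24 / R = 1628 × 5253 × 24 / 39.289 = 5224000 BTU
Cost = 5224000/10⁶ × 32.54 = $169.99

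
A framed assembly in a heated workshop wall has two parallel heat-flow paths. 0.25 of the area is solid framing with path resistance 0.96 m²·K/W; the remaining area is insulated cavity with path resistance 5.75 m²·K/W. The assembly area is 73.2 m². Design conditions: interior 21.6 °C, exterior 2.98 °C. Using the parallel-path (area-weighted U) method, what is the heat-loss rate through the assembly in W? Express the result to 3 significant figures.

U_eff = 0.75/5.75 + 0.25/0.96 = 0.1304 + 0.2604 = 0.3909
R_eff = 1/U_eff = 2.559 m²·K/W
Q = 73.2 × (21.6 − 2.98) / 2.559 = 532.7 W

533 W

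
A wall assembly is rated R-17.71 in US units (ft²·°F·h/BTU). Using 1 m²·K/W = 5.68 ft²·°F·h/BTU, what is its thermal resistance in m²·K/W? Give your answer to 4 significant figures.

R_SI = 17.71/5.68 = 3.118

3.118 m²·K/W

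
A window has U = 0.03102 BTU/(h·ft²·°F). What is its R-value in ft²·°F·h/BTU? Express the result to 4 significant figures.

32.24 ft²·°F·h/BTU

R = 1/U = 1/0.03102 = 32.237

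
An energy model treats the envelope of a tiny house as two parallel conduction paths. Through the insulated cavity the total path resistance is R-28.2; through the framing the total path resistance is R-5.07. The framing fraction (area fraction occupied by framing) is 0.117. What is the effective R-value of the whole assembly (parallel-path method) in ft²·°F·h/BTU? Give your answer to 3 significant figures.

18.4 ft²·°F·h/BTU

U_eff = 0.883/28.2 + 0.117/5.07 = 0.03131 + 0.02308 = 0.05439
R_eff = 1/U_eff = 18.39 ft²·°F·h/BTU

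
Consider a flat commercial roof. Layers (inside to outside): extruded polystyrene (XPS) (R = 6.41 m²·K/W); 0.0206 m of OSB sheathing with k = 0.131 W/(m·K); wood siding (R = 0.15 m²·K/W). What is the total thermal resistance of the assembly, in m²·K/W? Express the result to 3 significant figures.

0.0206/0.131 = 0.1573
R_total = 6.41 + 0.1573 + 0.15 = 6.717 m²·K/W

6.72 m²·K/W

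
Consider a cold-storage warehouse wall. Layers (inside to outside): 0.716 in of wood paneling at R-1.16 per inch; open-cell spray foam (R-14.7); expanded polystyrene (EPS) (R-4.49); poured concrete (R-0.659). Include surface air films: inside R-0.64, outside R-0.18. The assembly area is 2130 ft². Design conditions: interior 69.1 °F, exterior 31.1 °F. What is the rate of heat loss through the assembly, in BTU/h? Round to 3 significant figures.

0.716 × 1.16 = 0.8306
R_total = 0.64 + 0.8306 + 14.7 + 4.49 + 0.659 + 0.18 = 21.5 ft²·°F·h/BTU
Q = A·ΔT/R = 2130 × (69.1 − 31.1) / 21.5 = 3765 BTU/h

3760 BTU/h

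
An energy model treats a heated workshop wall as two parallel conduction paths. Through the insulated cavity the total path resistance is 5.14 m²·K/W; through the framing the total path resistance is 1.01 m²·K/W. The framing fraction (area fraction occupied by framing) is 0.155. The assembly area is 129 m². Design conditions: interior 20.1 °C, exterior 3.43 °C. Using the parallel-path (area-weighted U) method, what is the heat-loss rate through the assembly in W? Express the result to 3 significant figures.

684 W

U_eff = 0.845/5.14 + 0.155/1.01 = 0.1644 + 0.1535 = 0.3179
R_eff = 1/U_eff = 3.146 m²·K/W
Q = 129 × (20.1 − 3.43) / 3.146 = 683.5 W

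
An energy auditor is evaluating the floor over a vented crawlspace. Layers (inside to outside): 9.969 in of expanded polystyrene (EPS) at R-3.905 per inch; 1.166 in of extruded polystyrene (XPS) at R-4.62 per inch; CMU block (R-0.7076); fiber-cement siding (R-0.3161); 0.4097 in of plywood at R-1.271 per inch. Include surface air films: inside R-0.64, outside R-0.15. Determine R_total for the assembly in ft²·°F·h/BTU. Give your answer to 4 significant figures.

46.65 ft²·°F·h/BTU

9.969 × 3.905 = 38.929
1.166 × 4.62 = 5.3869
0.4097 × 1.271 = 0.52073
R_total = 0.64 + 38.929 + 5.3869 + 0.7076 + 0.3161 + 0.52073 + 0.15 = 46.65 ft²·°F·h/BTU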